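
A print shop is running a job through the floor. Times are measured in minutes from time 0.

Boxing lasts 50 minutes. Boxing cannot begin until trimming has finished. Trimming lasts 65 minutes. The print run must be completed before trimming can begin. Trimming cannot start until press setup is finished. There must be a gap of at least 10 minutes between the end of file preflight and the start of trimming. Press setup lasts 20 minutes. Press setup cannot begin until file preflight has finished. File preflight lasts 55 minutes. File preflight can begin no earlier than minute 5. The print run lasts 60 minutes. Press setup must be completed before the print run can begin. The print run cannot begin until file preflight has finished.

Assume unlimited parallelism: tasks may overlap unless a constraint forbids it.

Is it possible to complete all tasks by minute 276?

Yes

File preflight cannot begin until its own release at minute 5. It runs from minute 5 to 5 + 55 = minute 60.
After file preflight (finishes minute 60), press setup can start at minute 60 and finishes at minute 80.
For the print run: press setup (finishes minute 80); file preflight (finishes minute 60). Taking the maximum gives a start of minute 80, and it finishes at 80 + 60 = minute 140.
Trimming has to wait for the print run (finishes minute 140); press setup (finishes minute 80); file preflight (finishes minute 60, plus 10-minute gap → minute 70). The latest of these is minute 140, so trimming runs minute 140 to 140 + 65 = minute 205.
After trimming (finishes minute 205), boxing can start at minute 205 and finishes at minute 255.
Every task is finished by minute 255, which is no later than the deadline of 276, so the schedule is feasible.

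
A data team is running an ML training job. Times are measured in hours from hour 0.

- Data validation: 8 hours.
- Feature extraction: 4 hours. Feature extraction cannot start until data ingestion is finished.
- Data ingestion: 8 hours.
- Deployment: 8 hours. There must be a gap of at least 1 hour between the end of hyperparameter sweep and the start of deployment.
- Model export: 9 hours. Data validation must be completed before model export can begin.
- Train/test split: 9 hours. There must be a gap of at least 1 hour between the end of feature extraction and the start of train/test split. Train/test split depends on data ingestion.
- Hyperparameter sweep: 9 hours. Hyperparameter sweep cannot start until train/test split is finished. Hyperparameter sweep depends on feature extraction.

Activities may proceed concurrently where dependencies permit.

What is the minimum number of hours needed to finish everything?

Data validation has no prerequisites, so it starts at hour 0 and finishes at hour 8.
After data validation (finishes hour 8), model export can start at hour 8 and finishes at hour 17.
Data ingestion has no prerequisites, so it starts at hour 0 and finishes at hour 8.
Feature extraction waits on data ingestion (finishes hour 8), so it starts at hour 8 and finishes at 8 + 4 = hour 12.
Train/test split needs all of feature extraction (finishes hour 12, plus 1-hour gap → hour 13); data ingestion (finishes hour 8). That puts its earliest start at hour 13; it finishes at 13 + 9 = hour 22.
Hyperparameter sweep has to wait for train/test split (finishes hour 22); feature extraction (finishes hour 12). The latest of these is hour 22, so hyperparameter sweep runs hour 22 to 22 + 9 = hour 31.
Deployment waits on hyperparameter sweep (finishes hour 31, plus 1-hour gap → hour 32), so it starts at hour 32 and finishes at 32 + 8 = hour 40.
All tasks are finished once the last one completes. Finish times: Data ingestion at 8, Data validation at 8, Feature extraction at 12, Train/test split at 22, Hyperparameter sweep at 31, Model export at 17, Deployment at 40. The latest is hour 40.

40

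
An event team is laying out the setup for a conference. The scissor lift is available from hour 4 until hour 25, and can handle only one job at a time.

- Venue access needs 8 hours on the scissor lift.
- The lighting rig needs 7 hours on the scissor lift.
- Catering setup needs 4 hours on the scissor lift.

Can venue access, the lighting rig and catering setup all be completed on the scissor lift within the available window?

Yes

The scissor lift window is 25 − 4 = 21 hours.
Running back to back, the jobs need 8 + 7 + 4 = 19 hours on the scissor lift.
Since 19 ≤ 21, they fit within the window.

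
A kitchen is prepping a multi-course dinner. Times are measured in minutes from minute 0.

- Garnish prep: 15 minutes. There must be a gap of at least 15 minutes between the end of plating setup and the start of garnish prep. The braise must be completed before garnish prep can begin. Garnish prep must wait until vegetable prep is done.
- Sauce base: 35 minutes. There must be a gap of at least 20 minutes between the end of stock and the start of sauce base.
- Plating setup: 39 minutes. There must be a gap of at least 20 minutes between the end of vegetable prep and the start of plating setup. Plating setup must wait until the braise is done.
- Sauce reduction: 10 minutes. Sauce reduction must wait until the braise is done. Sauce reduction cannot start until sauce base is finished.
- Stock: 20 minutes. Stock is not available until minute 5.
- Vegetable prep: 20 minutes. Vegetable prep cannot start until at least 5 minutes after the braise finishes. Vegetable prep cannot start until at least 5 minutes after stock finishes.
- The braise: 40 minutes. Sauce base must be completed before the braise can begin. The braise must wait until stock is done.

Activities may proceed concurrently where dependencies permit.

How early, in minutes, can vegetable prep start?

Stock cannot begin until its own release at minute 5. It runs from minute 5 to 5 + 20 = minute 25.
Sauce base cannot begin until stock (finishes minute 25, plus 20-minute gap → minute 45). It runs from minute 45 to 45 + 35 = minute 80.
For the braise: sauce base (finishes minute 80); stock (finishes minute 25). Taking the maximum gives a start of minute 80, and it finishes at 80 + 40 = minute 120.
Vegetable prep waits on the braise (finishes minute 120, plus 5-minute gap → minute 125); stock (finishes minute 25, plus 5-minute gap → minute 30). The latest of these is minute 125, which is the earliest vegetable prep can start.

125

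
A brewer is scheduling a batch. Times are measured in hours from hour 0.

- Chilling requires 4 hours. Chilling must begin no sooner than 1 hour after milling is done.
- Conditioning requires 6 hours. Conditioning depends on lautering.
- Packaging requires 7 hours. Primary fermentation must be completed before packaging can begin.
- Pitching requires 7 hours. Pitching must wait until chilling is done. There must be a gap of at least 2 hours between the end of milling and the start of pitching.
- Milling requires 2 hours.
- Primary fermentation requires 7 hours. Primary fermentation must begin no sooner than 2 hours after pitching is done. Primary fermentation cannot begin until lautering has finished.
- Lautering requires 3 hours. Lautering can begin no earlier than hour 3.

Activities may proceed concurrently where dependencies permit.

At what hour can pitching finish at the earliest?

Milling has no prerequisites, so it starts at hour 0 and finishes at hour 2.
Chilling cannot begin until milling (finishes hour 2, plus 1-hour gap → hour 3). It runs from hour 3 to 3 + 4 = hour 7.
For pitching: chilling (finishes hour 7); milling (finishes hour 2, plus 2-hour gap → hour 4). Taking the maximum gives a start of hour 7, and it finishes at 7 + 7 = hour 14.

14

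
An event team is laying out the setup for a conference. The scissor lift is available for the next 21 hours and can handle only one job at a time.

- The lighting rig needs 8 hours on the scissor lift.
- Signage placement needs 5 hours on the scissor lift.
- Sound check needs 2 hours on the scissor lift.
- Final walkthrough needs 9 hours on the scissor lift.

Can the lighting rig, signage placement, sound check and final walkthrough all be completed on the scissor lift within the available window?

Running back to back, the jobs need 8 + 5 + 2 + 9 = 24 hours on the scissor lift.
Since 24 > 21, they cannot all fit.

No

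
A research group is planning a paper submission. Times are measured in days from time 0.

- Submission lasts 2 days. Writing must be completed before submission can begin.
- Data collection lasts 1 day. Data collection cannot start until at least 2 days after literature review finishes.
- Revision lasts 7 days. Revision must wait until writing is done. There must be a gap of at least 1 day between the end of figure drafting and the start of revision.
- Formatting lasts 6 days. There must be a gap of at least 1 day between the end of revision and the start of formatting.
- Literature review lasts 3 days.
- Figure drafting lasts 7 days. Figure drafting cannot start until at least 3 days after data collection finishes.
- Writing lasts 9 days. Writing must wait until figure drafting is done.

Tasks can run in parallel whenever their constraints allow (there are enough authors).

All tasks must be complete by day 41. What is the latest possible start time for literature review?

2

Nothing follows formatting; the deadline of day 41 is its only limit. It must start by 41 − 6 = day 35.
Revision must finish before formatting (must start by day 35, minus 1-day gap → day 34). With a 7-day duration, revision must start by 34 − 7 = day 27.
Nothing follows submission; the deadline of day 41 is its only limit. It must start by 41 − 2 = day 39.
Writing has several dependents: revision (must start by day 27); submission (must start by day 39). The earliest of those limits is day 27, so writing must start by 27 − 9 = day 18.
For figure drafting: writing (must start by day 18); revision (must start by day 27, minus 1-day gap → day 26). The most restrictive is day 18; with a 7-day duration, figure drafting must start by day 11.
Data collection must finish before figure drafting (must start by day 11, minus 3-day gap → day 8). With a 1-day duration, data collection must start by 8 − 1 = day 7.
Literature review must finish before data collection (must start by day 7, minus 2-day gap → day 5). With a 3-day duration, literature review must start by 5 − 3 = day 2.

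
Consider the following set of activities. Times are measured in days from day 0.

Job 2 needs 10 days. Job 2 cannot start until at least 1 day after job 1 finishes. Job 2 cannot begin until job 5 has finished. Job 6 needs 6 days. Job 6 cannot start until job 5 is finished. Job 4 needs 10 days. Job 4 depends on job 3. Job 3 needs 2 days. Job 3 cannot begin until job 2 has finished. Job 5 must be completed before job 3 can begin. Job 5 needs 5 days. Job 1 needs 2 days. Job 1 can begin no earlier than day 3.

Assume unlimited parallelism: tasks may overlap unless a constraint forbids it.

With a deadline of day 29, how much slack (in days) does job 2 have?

Job 5 has no prerequisites, so it starts at day 0 and finishes at day 5.
Job 1 waits on its own release at day 3, so it starts at day 3 and finishes at 3 + 2 = day 5.
Job 2 needs all of job 1 (finishes day 5, plus 1-day gap → day 6); job 5 (finishes day 5). That puts its earliest start at day 6; it finishes at 6 + 10 = day 16.

Working backward from the deadline:
Nothing follows job 4; the deadline of day 29 is its only limit. It must start by 29 − 10 = day 19.
Job 3 feeds into job 4 (must start by day 19); so job 3 must finish by day 19 and therefore start by day 17.
Job 2 has to be done before job 3 (must start by day 17). That means finishing by day 17, i.e. starting by 17 − 10 = day 7.
So job 2 can start as early as day 6 and as late as day 7, giving 7 − 6 = 1 day of slack.

1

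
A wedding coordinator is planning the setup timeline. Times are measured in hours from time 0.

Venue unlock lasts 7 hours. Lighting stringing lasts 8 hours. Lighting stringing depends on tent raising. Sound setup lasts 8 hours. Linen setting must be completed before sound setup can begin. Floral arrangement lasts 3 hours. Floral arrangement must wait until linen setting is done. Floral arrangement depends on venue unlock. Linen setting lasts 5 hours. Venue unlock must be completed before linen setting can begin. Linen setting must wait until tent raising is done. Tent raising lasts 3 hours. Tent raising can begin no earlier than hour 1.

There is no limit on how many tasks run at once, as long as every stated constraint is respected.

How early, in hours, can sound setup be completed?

20

Tent raising waits on its own release at hour 1, so it starts at hour 1 and finishes at 1 + 3 = hour 4.
Venue unlock has no prerequisites, so it starts at hour 0 and finishes at hour 7.
Linen setting has to wait for venue unlock (finishes hour 7); tent raising (finishes hour 4). The latest of these is hour 7, so linen setting runs hour 7 to 7 + 5 = hour 12.
After linen setting (finishes hour 12), sound setup can start at hour 12 and finishes at hour 20.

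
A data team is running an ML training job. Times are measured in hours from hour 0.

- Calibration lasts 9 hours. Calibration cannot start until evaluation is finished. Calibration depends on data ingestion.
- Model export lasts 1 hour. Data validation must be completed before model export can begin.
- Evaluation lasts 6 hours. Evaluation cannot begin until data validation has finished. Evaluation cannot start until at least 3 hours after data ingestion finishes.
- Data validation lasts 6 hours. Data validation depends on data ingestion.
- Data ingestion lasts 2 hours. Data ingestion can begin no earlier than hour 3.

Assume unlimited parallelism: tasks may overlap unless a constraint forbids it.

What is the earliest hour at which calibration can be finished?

26

Data ingestion waits on its own release at hour 3, so it starts at hour 3 and finishes at 3 + 2 = hour 5.
Data validation waits on data ingestion (finishes hour 5), so it starts at hour 5 and finishes at 5 + 6 = hour 11.
Evaluation needs all of data validation (finishes hour 11); data ingestion (finishes hour 5, plus 3-hour gap → hour 8). That puts its earliest start at hour 11; it finishes at 11 + 6 = hour 17.
Calibration needs all of evaluation (finishes hour 17); data ingestion (finishes hour 5). That puts its earliest start at hour 17; it finishes at 17 + 9 = hour 26.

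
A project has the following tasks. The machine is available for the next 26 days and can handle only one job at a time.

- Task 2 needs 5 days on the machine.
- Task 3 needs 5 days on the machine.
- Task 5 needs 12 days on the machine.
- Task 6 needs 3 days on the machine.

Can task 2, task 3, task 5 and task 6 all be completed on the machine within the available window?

Yes

Running back to back, the jobs need 5 + 5 + 12 + 3 = 25 days on the machine.
Since 25 ≤ 26, they fit within the window.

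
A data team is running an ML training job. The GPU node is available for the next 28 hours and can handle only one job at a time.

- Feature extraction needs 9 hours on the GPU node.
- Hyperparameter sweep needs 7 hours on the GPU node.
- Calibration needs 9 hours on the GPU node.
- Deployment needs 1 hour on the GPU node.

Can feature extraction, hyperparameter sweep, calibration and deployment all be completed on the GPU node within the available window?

Yes

Running back to back, the jobs need 9 + 7 + 9 + 1 = 26 hours on the GPU node.
Since 26 ≤ 28, they fit within the window.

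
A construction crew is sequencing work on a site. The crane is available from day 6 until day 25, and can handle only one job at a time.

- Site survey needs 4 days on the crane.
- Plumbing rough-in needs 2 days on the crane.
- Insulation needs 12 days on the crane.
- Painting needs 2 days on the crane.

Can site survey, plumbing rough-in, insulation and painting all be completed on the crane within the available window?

The crane window is 25 − 6 = 19 days.
Running back to back, the jobs need 4 + 2 + 12 + 2 = 20 days on the crane.
Since 20 > 19, they cannot all fit.

No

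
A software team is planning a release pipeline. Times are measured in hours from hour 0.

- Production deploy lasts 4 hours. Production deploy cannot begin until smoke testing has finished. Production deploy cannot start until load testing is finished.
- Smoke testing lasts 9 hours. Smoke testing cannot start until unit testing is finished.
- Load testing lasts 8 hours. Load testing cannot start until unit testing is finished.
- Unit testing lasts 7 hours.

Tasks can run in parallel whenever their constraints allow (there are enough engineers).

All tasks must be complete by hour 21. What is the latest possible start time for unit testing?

1

Nothing follows production deploy; the deadline of hour 21 is its only limit. It must start by 21 − 4 = hour 17.
Smoke testing has to be done before production deploy (must start by hour 17). That means finishing by hour 17, i.e. starting by 17 − 9 = hour 8.
Load testing must finish before production deploy (must start by hour 17). With an 8-hour duration, load testing must start by 17 − 8 = hour 9.
Unit testing has several dependents: smoke testing (must start by hour 8); load testing (must start by hour 9). The earliest of those limits is hour 8, so unit testing must start by 8 − 7 = hour 1.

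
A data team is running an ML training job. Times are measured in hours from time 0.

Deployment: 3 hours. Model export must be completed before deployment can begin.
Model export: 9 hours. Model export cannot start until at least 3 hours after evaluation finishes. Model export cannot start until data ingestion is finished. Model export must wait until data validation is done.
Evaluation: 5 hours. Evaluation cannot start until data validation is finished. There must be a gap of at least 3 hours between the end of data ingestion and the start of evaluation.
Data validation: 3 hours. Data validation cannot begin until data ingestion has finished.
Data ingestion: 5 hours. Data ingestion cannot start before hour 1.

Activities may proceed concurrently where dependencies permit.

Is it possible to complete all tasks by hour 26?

No

After its own release at hour 1, data ingestion can start at hour 1 and finishes at hour 6.
After data ingestion (finishes hour 6), data validation can start at hour 6 and finishes at hour 9.
Evaluation has to wait for data validation (finishes hour 9); data ingestion (finishes hour 6, plus 3-hour gap → hour 9). The latest of these is hour 9, so evaluation runs hour 9 to 9 + 5 = hour 14.
Model export has to wait for evaluation (finishes hour 14, plus 3-hour gap → hour 17); data ingestion (finishes hour 6); data validation (finishes hour 9). The latest of these is hour 17, so model export runs hour 17 to 17 + 9 = hour 26.
After model export (finishes hour 26), deployment can start at hour 26 and finishes at hour 29.
The earliest everything can be done is hour 29, which is after the deadline of 26, so it is not possible.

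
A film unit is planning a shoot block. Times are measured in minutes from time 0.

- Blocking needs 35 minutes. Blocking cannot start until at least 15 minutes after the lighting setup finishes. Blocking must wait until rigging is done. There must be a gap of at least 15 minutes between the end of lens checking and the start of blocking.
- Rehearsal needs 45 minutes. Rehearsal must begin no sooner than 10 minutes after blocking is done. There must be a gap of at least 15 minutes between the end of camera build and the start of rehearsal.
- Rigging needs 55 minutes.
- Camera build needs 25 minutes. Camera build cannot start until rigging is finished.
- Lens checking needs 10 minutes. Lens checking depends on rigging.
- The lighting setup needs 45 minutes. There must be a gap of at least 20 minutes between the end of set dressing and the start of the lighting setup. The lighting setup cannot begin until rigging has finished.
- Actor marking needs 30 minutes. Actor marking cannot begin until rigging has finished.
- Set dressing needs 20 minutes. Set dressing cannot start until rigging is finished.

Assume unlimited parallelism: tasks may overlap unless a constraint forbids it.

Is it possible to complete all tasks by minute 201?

Rigging has no prerequisites, so it starts at minute 0 and finishes at minute 55.
Actor marking waits on rigging (finishes minute 55), so it starts at minute 55 and finishes at 55 + 30 = minute 85.
Lens checking cannot begin until rigging (finishes minute 55). It runs from minute 55 to 55 + 10 = minute 65.
Camera build cannot begin until rigging (finishes minute 55). It runs from minute 55 to 55 + 25 = minute 80.
Set dressing cannot begin until rigging (finishes minute 55). It runs from minute 55 to 55 + 20 = minute 75.
The lighting setup needs all of set dressing (finishes minute 75, plus 20-minute gap → minute 95); rigging (finishes minute 55). That puts its earliest start at minute 95; it finishes at 95 + 45 = minute 140.
Blocking needs all of the lighting setup (finishes minute 140, plus 15-minute gap → minute 155); rigging (finishes minute 55); lens checking (finishes minute 65, plus 15-minute gap → minute 80). That puts its earliest start at minute 155; it finishes at 155 + 35 = minute 190.
Rehearsal needs all of blocking (finishes minute 190, plus 10-minute gap → minute 200); camera build (finishes minute 80, plus 15-minute gap → minute 95). That puts its earliest start at minute 200; it finishes at 200 + 45 = minute 245.
The earliest everything can be done is minute 245, which is after the deadline of 201, so it is not possible.

No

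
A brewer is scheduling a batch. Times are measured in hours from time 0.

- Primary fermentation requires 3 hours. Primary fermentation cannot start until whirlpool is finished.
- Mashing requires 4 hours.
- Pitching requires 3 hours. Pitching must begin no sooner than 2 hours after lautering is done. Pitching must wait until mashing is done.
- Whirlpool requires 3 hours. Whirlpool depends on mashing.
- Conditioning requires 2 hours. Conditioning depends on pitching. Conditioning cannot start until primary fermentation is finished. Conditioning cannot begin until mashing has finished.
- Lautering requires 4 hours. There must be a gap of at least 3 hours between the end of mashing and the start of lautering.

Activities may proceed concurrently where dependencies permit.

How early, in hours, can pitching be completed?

16

Mashing has no prerequisites, so it starts at hour 0 and finishes at hour 4.
After mashing (finishes hour 4, plus 3-hour gap → hour 7), lautering can start at hour 7 and finishes at hour 11.
For pitching: lautering (finishes hour 11, plus 2-hour gap → hour 13); mashing (finishes hour 4). Taking the maximum gives a start of hour 13, and it finishes at 13 + 3 = hour 16.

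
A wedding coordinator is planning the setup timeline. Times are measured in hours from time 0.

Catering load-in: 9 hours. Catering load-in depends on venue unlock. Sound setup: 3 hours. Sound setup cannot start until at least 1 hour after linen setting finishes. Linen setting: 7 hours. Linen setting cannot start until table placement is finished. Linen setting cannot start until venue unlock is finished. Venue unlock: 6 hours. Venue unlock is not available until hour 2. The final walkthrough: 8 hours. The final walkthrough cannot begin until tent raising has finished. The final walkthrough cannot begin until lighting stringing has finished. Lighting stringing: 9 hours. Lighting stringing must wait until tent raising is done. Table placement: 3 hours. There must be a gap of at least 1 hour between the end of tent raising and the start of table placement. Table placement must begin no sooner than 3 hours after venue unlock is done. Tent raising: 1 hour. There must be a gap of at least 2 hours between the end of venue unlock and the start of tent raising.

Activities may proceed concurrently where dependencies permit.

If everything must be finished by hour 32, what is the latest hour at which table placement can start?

18

To finish by hour 32, sound setup (duration 3) must start no later than hour 29.
Linen setting must finish before sound setup (must start by hour 29, minus 1-hour gap → hour 28). With a 7-hour duration, linen setting must start by 28 − 7 = hour 21.
Table placement must finish before linen setting (must start by hour 21). With a 3-hour duration, table placement must start by 21 − 3 = hour 18.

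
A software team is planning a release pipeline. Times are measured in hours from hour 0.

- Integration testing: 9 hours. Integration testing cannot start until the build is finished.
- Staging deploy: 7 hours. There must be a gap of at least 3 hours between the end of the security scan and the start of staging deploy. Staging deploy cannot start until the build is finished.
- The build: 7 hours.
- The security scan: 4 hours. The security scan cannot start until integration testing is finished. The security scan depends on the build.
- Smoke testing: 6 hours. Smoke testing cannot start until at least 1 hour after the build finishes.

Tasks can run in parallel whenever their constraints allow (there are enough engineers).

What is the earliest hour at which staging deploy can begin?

23

The build can start immediately at hour 0; it finishes at hour 7.
Integration testing cannot begin until the build (finishes hour 7). It runs from hour 7 to 7 + 9 = hour 16.
The security scan has to wait for integration testing (finishes hour 16); the build (finishes hour 7). The latest of these is hour 16, so the security scan runs hour 16 to 16 + 4 = hour 20.
Staging deploy waits on the security scan (finishes hour 20, plus 3-hour gap → hour 23); the build (finishes hour 7). The latest of these is hour 23, which is the earliest staging deploy can start.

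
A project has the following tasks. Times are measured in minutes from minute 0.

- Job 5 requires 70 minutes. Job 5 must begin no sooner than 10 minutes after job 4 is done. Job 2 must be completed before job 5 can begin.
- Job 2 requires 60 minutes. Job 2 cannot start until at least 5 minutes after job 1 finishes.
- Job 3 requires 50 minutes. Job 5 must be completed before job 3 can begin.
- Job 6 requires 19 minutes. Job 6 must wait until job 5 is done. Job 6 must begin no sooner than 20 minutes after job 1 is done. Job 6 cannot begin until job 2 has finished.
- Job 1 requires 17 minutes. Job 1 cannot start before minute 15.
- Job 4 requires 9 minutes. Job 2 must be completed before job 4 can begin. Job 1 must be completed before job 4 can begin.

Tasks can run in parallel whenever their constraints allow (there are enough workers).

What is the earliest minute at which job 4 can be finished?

106

Job 1 cannot begin until its own release at minute 15. It runs from minute 15 to 15 + 17 = minute 32.
Job 2 waits on job 1 (finishes minute 32, plus 5-minute gap → minute 37), so it starts at minute 37 and finishes at 37 + 60 = minute 97.
Job 4 cannot start until job 2 (finishes minute 97); job 1 (finishes minute 32). The controlling bound is minute 97, so job 4 finishes at 97 + 9 = minute 106.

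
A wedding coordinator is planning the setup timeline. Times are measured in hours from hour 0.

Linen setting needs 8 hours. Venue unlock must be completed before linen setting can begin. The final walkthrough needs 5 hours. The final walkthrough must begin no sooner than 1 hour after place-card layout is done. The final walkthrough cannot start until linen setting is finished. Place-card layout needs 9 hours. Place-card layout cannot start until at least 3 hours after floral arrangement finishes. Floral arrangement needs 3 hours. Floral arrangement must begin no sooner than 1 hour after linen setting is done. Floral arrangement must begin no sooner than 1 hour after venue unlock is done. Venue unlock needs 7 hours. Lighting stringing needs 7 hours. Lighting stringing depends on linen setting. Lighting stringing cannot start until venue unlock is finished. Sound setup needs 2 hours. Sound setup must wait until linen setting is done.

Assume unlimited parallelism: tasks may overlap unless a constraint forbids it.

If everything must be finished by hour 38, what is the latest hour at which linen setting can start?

8

The final walkthrough has no dependents, so it just needs to finish by hour 38. Starting by 38 − 5 = hour 33 achieves that.
Place-card layout feeds into the final walkthrough (must start by hour 33, minus 1-hour gap → hour 32); so place-card layout must finish by hour 32 and therefore start by hour 23.
Floral arrangement must finish before place-card layout (must start by hour 23, minus 3-hour gap → hour 20). With a 3-hour duration, floral arrangement must start by 20 − 3 = hour 17.
To finish by hour 38, lighting stringing (duration 7) must start no later than hour 31.
To finish by hour 38, sound setup (duration 2) must start no later than hour 36.
Linen setting feeds floral arrangement (must start by hour 17, minus 1-hour gap → hour 16); lighting stringing (must start by hour 31); sound setup (must start by hour 36); the final walkthrough (must start by hour 33). Taking the minimum, linen setting must finish by hour 16 and start by 16 − 8 = hour 8.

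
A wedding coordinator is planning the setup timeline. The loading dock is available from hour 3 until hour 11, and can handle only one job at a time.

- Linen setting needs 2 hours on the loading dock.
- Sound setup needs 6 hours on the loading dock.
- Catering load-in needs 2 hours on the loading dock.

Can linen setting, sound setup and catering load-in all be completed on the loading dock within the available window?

The loading dock window is 11 − 3 = 8 hours.
Running back to back, the jobs need 2 + 6 + 2 = 10 hours on the loading dock.
Since 10 > 8, they cannot all fit.

No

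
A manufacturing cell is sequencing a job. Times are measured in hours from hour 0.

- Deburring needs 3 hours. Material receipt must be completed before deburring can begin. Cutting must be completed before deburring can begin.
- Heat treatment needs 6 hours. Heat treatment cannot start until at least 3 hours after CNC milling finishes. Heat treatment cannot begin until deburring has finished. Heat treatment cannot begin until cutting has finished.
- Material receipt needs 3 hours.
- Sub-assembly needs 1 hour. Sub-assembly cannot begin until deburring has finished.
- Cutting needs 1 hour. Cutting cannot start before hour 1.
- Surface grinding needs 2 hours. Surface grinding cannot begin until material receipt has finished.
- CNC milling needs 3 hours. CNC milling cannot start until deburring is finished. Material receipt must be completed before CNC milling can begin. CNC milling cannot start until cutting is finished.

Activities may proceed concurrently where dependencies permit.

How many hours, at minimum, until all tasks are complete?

Cutting waits on its own release at hour 1, so it starts at hour 1 and finishes at 1 + 1 = hour 2.
Material receipt can start immediately at hour 0; it finishes at hour 3.
Surface grinding cannot begin until material receipt (finishes hour 3). It runs from hour 3 to 3 + 2 = hour 5.
Deburring has to wait for material receipt (finishes hour 3); cutting (finishes hour 2). The latest of these is hour 3, so deburring runs hour 3 to 3 + 3 = hour 6.
After deburring (finishes hour 6), sub-assembly can start at hour 6 and finishes at hour 7.
CNC milling has to wait for deburring (finishes hour 6); material receipt (finishes hour 3); cutting (finishes hour 2). The latest of these is hour 6, so CNC milling runs hour 6 to 6 + 3 = hour 9.
Heat treatment cannot start until CNC milling (finishes hour 9, plus 3-hour gap → hour 12); deburring (finishes hour 6); cutting (finishes hour 2). The controlling bound is hour 12, so heat treatment finishes at 12 + 6 = hour 18.
All tasks are finished once the last one completes. Finish times: Material receipt at 3, Cutting at 2, Deburring at 6, CNC milling at 9, Heat treatment at 18, Surface grinding at 5, Sub-assembly at 7. The latest is hour 18.

18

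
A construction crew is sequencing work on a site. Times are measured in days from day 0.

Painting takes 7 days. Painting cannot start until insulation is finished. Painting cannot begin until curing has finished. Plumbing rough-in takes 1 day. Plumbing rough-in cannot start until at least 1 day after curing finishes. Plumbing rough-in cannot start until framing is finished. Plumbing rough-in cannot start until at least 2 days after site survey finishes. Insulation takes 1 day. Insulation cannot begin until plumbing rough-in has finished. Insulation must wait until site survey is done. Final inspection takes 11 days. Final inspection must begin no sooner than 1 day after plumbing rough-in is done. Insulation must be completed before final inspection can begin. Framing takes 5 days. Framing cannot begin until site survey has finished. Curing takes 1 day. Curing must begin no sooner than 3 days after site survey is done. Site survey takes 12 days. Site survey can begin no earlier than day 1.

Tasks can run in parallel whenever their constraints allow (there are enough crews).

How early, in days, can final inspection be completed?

31

Site survey waits on its own release at day 1, so it starts at day 1 and finishes at 1 + 12 = day 13.
Framing waits on site survey (finishes day 13), so it starts at day 13 and finishes at 13 + 5 = day 18.
Curing waits on site survey (finishes day 13, plus 3-day gap → day 16), so it starts at day 16 and finishes at 16 + 1 = day 17.
Plumbing rough-in has to wait for curing (finishes day 17, plus 1-day gap → day 18); framing (finishes day 18); site survey (finishes day 13, plus 2-day gap → day 15). The latest of these is day 18, so plumbing rough-in runs day 18 to 18 + 1 = day 19.
Insulation needs all of plumbing rough-in (finishes day 19); site survey (finishes day 13). That puts its earliest start at day 19; it finishes at 19 + 1 = day 20.
Final inspection cannot start until plumbing rough-in (finishes day 19, plus 1-day gap → day 20); insulation (finishes day 20). The controlling bound is day 20, so final inspection finishes at 20 + 11 = day 31.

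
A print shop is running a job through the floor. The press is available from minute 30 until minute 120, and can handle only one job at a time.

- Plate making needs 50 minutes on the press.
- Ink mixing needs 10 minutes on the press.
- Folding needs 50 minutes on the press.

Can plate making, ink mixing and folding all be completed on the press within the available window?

No

The press window is 120 − 30 = 90 minutes.
Running back to back, the jobs need 50 + 10 + 50 = 110 minutes on the press.
Since 110 > 90, they cannot all fit.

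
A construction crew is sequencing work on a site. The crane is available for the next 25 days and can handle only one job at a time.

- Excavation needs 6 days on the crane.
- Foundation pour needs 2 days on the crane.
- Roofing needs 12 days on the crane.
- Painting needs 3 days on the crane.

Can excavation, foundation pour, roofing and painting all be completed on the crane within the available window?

Running back to back, the jobs need 6 + 2 + 12 + 3 = 23 days on the crane.
Since 23 ≤ 25, they fit within the window.

Yes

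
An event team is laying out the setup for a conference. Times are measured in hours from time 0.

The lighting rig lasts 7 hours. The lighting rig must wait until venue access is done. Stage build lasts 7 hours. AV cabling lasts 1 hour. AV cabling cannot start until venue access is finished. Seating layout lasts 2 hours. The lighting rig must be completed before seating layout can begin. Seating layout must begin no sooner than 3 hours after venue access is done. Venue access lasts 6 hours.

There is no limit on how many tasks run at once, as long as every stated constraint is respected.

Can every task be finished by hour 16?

Stage build has no prerequisites, so it starts at hour 0 and finishes at hour 7.
Venue access can start immediately at hour 0; it finishes at hour 6.
AV cabling waits on venue access (finishes hour 6), so it starts at hour 6 and finishes at 6 + 1 = hour 7.
After venue access (finishes hour 6), the lighting rig can start at hour 6 and finishes at hour 13.
Seating layout has to wait for the lighting rig (finishes hour 13); venue access (finishes hour 6, plus 3-hour gap → hour 9). The latest of these is hour 13, so seating layout runs hour 13 to 13 + 2 = hour 15.
Every task is finished by hour 15, which is no later than the deadline of 16, so the schedule is feasible.

Yes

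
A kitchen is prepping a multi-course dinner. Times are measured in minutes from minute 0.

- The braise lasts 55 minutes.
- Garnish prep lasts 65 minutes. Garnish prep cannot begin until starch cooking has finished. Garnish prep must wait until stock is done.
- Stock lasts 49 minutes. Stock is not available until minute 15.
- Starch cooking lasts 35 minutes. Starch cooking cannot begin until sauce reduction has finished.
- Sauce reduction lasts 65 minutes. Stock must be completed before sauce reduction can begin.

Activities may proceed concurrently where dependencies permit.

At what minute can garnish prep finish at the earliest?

Stock waits on its own release at minute 15, so it starts at minute 15 and finishes at 15 + 49 = minute 64.
Sauce reduction cannot begin until stock (finishes minute 64). It runs from minute 64 to 64 + 65 = minute 129.
Starch cooking waits on sauce reduction (finishes minute 129), so it starts at minute 129 and finishes at 129 + 35 = minute 164.
Garnish prep has to wait for starch cooking (finishes minute 164); stock (finishes minute 64). The latest of these is minute 164, so garnish prep runs minute 164 to 164 + 65 = minute 229.

229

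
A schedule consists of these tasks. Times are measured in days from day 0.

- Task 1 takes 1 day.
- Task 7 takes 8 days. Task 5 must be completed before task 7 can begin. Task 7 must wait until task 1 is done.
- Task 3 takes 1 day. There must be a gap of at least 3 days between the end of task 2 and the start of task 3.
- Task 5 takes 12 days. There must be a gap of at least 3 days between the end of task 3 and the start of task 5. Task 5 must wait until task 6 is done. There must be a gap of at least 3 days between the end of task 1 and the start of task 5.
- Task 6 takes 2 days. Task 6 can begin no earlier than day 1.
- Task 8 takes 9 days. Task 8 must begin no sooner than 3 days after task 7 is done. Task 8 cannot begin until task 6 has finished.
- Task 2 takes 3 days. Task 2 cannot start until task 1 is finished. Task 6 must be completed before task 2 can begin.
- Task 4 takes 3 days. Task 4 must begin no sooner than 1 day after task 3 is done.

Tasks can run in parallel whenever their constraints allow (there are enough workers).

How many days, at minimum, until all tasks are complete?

45

Task 6 waits on its own release at day 1, so it starts at day 1 and finishes at 1 + 2 = day 3.
Task 1 can start immediately at day 0; it finishes at day 1.
Task 2 needs all of task 1 (finishes day 1); task 6 (finishes day 3). That puts its earliest start at day 3; it finishes at 3 + 3 = day 6.
Task 3 waits on task 2 (finishes day 6, plus 3-day gap → day 9), so it starts at day 9 and finishes at 9 + 1 = day 10.
Task 5 needs all of task 3 (finishes day 10, plus 3-day gap → day 13); task 6 (finishes day 3); task 1 (finishes day 1, plus 3-day gap → day 4). That puts its earliest start at day 13; it finishes at 13 + 12 = day 25.
For task 7: task 5 (finishes day 25); task 1 (finishes day 1). Taking the maximum gives a start of day 25, and it finishes at 25 + 8 = day 33.
For task 8: task 7 (finishes day 33, plus 3-day gap → day 36); task 6 (finishes day 3). Taking the maximum gives a start of day 36, and it finishes at 36 + 9 = day 45.
Task 4 cannot begin until task 3 (finishes day 10, plus 1-day gap → day 11). It runs from day 11 to 11 + 3 = day 14.
All tasks are finished once the last one completes. Finish times: Task 1 at 1, Task 2 at 6, Task 3 at 10, Task 4 at 14, Task 5 at 25, Task 6 at 3, Task 7 at 33, Task 8 at 45. The latest is day 45.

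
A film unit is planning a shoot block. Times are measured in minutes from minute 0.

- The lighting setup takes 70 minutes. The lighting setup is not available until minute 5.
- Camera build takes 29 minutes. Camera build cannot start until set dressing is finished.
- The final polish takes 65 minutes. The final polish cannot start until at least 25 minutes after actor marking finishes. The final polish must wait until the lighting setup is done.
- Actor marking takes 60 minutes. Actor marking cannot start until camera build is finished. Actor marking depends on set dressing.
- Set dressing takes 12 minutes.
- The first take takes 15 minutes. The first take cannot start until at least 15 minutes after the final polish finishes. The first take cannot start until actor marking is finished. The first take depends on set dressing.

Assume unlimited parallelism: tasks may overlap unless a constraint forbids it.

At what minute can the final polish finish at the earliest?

The lighting setup waits on its own release at minute 5, so it starts at minute 5 and finishes at 5 + 70 = minute 75.
Set dressing can start immediately at minute 0; it finishes at minute 12.
After set dressing (finishes minute 12), camera build can start at minute 12 and finishes at minute 41.
Actor marking cannot start until camera build (finishes minute 41); set dressing (finishes minute 12). The controlling bound is minute 41, so actor marking finishes at 41 + 60 = minute 101.
The final polish has to wait for actor marking (finishes minute 101, plus 25-minute gap → minute 126); the lighting setup (finishes minute 75). The latest of these is minute 126, so the final polish runs minute 126 to 126 + 65 = minute 191.

191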